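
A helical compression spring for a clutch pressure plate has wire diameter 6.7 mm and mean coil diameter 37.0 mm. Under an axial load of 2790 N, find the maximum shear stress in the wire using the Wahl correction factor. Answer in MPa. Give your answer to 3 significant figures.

1120 MPa

Spring index C = D/d = 37.0/6.7 = 5.5224
K_W = (4C−1)/(4C−4) + 0.615/C = 21.090/18.090 + 0.1114 = 1.2772
τ₀ = 8FD/(πd³) = 8·2790·37.0/(π·6.7³) = 825840/944.87 = 874.02 MPa
τ_max = K·τ₀ = 1.2772 × 874.02 = 1116.3 MPa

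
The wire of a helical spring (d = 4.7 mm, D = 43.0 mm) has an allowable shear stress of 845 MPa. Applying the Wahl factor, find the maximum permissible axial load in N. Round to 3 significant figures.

691 N

C = D/d = 43.0/4.7 = 9.1489
K_W = (4C−1)/(4C−4) + 0.615/C = 35.596/32.596 + 0.0672 = 1.1593
τ_max = K·8FD/(πd³) → F_max = τ_allow·πd³/(8DK)
F_max = 845·π·4.7³/(8·43.0·1.1593) = 2.7561e+05/398.78 = 691.13 N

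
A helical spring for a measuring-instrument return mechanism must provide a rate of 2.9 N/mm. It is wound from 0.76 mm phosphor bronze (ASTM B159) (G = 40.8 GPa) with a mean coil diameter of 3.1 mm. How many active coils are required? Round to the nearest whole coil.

20

N_a = Gd⁴/(8D³k) = (40.8×10³ × 0.76⁴)/(8 × 3.1³ × 2.9)
    = 13611.8 / 691.151 = 19.69 → 20 coils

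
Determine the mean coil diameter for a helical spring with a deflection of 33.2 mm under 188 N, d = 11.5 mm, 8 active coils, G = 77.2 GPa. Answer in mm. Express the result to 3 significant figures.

Required rate k = F/δ = 188/33.2 = 5.6627 N/mm
D = (Gd⁴/(8N_a·k))^(1/3) = (77.2×10³·11.5⁴/(8·8·5.6627))^(1/3)
  = (3.72571e+06)^(1/3) = 155.0254 mm

155 mm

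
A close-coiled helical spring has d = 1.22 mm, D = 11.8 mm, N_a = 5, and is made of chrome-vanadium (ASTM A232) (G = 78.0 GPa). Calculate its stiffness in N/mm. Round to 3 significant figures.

k = Gd⁴/(8D³N_a) = (78.0×10³ × 1.22⁴) / (8 × 11.8³ × 5)
  = 172796 / 65721.3 = 2.6292 N/mm

2.63 N/mm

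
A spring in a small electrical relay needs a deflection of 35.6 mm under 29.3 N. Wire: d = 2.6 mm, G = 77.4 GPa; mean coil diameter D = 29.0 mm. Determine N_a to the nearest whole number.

Required rate k = F/δ = 29.3/35.6 = 0.82303 N/mm
N_a = Gd⁴/(8D³k) = (77.4×10³ × 2.6⁴)/(8 × 29.0³ × 0.82303)
    = 3.53699e+06 / 160584 = 22.03 → 22 coils

22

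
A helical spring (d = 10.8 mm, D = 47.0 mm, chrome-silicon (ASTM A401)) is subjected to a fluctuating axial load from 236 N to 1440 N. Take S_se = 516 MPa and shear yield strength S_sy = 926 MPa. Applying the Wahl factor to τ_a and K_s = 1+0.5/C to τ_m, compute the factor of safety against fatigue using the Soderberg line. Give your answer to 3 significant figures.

4.05

C = D/d = 47.0/10.8 = 4.3519; K_W = (4C−1)/(4C−4)+0.615/C = 1.3651; K_s = 1+0.5/C = 1.1149
F_a = (F_max−F_min)/2 = 602 N; F_m = (F_max+F_min)/2 = 838 N
τ_a = K_W·8F_aD/(πd³) = 1.3651 × 57.196 = 78.076 MPa
τ_m = K_s·8F_mD/(πd³) = 1.1149 × 79.618 = 88.765 MPa
Soderberg: 1/n_f = τ_a/S_se + τ_m/S_sy = 78.076/516 + 88.765/926 = 0.15131 + 0.09586 = 0.24717
n_f = 1/0.24717 = 4.046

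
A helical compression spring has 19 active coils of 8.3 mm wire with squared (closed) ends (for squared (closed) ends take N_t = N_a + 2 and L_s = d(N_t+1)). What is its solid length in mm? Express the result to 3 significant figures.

183 mm

squared (closed) ends: N_t = N_a + 2 = 19 + 2 = 21
L_s = d·(N_t+1) = 8.3 × 22 = 182.6 mm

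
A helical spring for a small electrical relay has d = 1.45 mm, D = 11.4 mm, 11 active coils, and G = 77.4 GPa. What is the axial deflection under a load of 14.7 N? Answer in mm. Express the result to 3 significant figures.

5.60 mm

k = Gd⁴/(8D³N_a) = (77.4×10³)(1.45⁴)/(8·11.4³·11) = 2.6243 N/mm
δ = F/k = 14.7 / 2.6243 = 5.6015 mm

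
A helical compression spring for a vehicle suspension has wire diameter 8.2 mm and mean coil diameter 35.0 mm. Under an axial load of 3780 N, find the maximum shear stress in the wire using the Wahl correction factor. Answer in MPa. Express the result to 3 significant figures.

839 MPa

Spring index C = D/d = 35.0/8.2 = 4.2683
K_W = (4C−1)/(4C−4) + 0.615/C = 16.073/13.073 + 0.1441 = 1.3736
τ₀ = 8FD/(πd³) = 8·3780·35.0/(π·8.2³) = 1.0584e+06/1732.2 = 611.02 MPa
τ_max = K·τ₀ = 1.3736 × 611.02 = 839.28 MPa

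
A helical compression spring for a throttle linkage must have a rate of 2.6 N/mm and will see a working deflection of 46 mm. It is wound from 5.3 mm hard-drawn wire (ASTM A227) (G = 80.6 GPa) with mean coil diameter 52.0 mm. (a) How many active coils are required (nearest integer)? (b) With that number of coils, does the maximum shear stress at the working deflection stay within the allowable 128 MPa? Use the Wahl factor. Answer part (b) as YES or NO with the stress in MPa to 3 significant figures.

N_a = Gd⁴/(8D³k) = (80.6×10³)(5.3⁴)/(8·52.0³·2.6) = 21.75 → N_a = 22
Actual rate k = Gd⁴/(8D³·22) = 2.5699 N/mm
Working load F = kδ = 2.5699·46 = 118.22 N
C = 52.0/5.3 = 9.8113; K_W = (4C−1)/(4C−4)+0.615/C = 1.1478
τ_max = K_W·8FD/(πd³) = 1.1478·105.15 = 120.69 MPa
τ_max ≤ 128 MPa → acceptable

(a) 22 coils; (b) YES, τ_max = 121 MPa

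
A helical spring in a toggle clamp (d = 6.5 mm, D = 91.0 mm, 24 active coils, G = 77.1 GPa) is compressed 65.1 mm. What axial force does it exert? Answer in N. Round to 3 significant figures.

61.9 N

k = Gd⁴/(8D³N_a) = (77.1×10³)(6.5⁴)/(8·91.0³·24) = 0.95122 N/mm
F = k·δ = 0.95122 × 65.1 = 61.925 N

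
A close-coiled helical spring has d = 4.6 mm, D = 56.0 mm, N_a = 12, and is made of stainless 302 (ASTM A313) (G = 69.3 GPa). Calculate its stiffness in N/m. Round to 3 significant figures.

1840 N/m

k = Gd⁴/(8D³N_a) = (69.3×10³ × 4.6⁴) / (8 × 56.0³ × 12)
  = 3.10288e+07 / 1.68591e+07 = 1.8405 N/mm = 1840.5 N/m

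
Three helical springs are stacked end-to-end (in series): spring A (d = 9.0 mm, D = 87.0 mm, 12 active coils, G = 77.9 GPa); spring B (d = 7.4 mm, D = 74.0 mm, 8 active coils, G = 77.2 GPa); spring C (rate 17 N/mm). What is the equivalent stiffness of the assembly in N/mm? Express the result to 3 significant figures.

k_A = Gd⁴/(8D³N_a) = (77.9×10³)(9.0⁴)/(8·87.0³·12) = 8.085 N/mm
k_B = Gd⁴/(8D³N_a) = (77.2×10³)(7.4⁴)/(8·74.0³·8) = 8.9263 N/mm
Series: 1/k_eq = 1/8.085 + 1/8.9263 + 1/17 = 0.29454; k_eq = 3.3951 N/mm

3.40 N/mm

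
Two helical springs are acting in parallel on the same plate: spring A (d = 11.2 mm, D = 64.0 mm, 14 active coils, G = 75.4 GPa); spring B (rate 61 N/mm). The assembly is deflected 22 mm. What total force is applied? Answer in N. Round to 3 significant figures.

k_A = Gd⁴/(8D³N_a) = (75.4×10³)(11.2⁴)/(8·64.0³·14) = 40.41 N/mm
Parallel: k_eq = 40.41 + 61 = 101.41 N/mm
F = k_eq·δ = 101.41·22 = 2231 N

2230 N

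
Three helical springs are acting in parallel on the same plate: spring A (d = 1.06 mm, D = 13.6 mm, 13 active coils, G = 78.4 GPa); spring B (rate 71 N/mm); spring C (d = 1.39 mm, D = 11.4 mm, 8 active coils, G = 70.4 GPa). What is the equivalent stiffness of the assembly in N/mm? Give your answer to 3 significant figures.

k_A = Gd⁴/(8D³N_a) = (78.4×10³)(1.06⁴)/(8·13.6³·13) = 0.37835 N/mm
k_C = Gd⁴/(8D³N_a) = (70.4×10³)(1.39⁴)/(8·11.4³·8) = 2.7716 N/mm
Parallel: k_eq = 0.37835 + 71 + 2.7716 = 74.15 N/mm

74.1 N/mm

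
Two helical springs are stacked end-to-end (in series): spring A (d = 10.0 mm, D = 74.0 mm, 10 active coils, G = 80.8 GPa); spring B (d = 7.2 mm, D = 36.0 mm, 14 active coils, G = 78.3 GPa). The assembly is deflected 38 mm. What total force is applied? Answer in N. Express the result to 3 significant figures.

k_A = Gd⁴/(8D³N_a) = (80.8×10³)(10.0⁴)/(8·74.0³·10) = 24.924 N/mm
k_B = Gd⁴/(8D³N_a) = (78.3×10³)(7.2⁴)/(8·36.0³·14) = 40.269 N/mm
Series: 1/k_eq = 1/24.924 + 1/40.269 = 0.064954; k_eq = 15.395 N/mm
F = k_eq·δ = 15.395·38 = 585.03 N

585 N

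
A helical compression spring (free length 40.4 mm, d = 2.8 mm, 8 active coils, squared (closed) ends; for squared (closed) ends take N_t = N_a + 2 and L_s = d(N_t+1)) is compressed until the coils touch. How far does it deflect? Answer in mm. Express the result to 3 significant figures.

9.60 mm

N_t = 10; L_s = 2.8·11 = 30.8 mm
δ_solid = L₀ − L_s = 40.4 − 30.8 = 9.6 mm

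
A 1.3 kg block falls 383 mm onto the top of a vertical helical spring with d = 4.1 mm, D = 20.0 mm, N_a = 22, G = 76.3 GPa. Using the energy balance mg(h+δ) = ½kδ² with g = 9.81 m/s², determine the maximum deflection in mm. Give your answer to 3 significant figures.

k = Gd⁴/(8D³N_a) = (76.3×10³)(4.1⁴)/(8·20.0³·22) = 15.313 N/mm
W = mg = 1.3 × 9.81 = 12.753 N
½kδ² − Wδ − Wh = 0 → δ = (W + √(W² + 2kWh))/k
δ = (12.753 + √(162.64 + 149589))/15.313 = (12.753 + 386.98)/15.313 = 26.104 mm

26.1 mm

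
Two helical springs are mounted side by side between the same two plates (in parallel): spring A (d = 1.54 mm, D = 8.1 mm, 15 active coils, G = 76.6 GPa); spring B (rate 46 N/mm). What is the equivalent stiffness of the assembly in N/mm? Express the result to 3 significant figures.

52.8 N/mm

k_A = Gd⁴/(8D³N_a) = (76.6×10³)(1.54⁴)/(8·8.1³·15) = 6.7558 N/mm
Parallel: k_eq = 6.7558 + 46 = 52.756 N/mm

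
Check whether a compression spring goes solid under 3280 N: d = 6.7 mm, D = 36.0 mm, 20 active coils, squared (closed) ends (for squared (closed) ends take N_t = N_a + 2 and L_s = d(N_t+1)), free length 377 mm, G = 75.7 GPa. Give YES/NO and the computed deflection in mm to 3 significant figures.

k = Gd⁴/(8D³N_a) = (75.7×10³)(6.7⁴)/(8·36.0³·20) = 20.435 N/mm
N_t = 22; L_s = 6.7·23 = 154.1 mm; δ_solid = L₀ − L_s = 377 − 154.1 = 222.9 mm
δ = F/k = 3280/20.435 = 160.51 mm
δ < δ_solid → spring does not go solid

NO, δ = 161 mm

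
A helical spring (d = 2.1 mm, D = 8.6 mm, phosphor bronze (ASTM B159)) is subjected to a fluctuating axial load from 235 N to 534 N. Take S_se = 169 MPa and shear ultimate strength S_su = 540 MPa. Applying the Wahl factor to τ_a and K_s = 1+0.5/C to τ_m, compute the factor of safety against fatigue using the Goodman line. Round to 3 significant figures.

0.208

C = D/d = 8.6/2.1 = 4.0952; K_W = (4C−1)/(4C−4)+0.615/C = 1.3925; K_s = 1+0.5/C = 1.1221
F_a = (F_max−F_min)/2 = 149.5 N; F_m = (F_max+F_min)/2 = 384.5 N
τ_a = K_W·8F_aD/(πd³) = 1.3925 × 353.53 = 492.28 MPa
τ_m = K_s·8F_mD/(πd³) = 1.1221 × 909.24 = 1020.2 MPa
Goodman: 1/n_f = τ_a/S_se + τ_m/S_su = 492.28/169 + 1020.2/540 = 2.91289 + 1.88935 = 4.8022
n_f = 1/4.8022 = 0.2082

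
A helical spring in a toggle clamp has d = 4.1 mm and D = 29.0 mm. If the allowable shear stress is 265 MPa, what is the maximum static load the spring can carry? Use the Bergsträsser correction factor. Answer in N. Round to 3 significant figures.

C = D/d = 29.0/4.1 = 7.0732
K_B = (4C+2)/(4C−3) = 30.293/25.293 = 1.1977
τ_max = K·8FD/(πd³) → F_max = τ_allow·πd³/(8DK)
F_max = 265·π·4.1³/(8·29.0·1.1977) = 57378/277.86 = 206.5 N

206 N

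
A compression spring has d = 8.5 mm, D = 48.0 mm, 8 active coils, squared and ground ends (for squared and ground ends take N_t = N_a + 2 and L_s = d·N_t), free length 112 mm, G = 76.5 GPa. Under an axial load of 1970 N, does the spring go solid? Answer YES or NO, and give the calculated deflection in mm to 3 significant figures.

YES, δ = 34.9 mm

k = Gd⁴/(8D³N_a) = (76.5×10³)(8.5⁴)/(8·48.0³·8) = 56.42 N/mm
N_t = 10; L_s = 8.5·10 = 85 mm; δ_solid = L₀ − L_s = 112 − 85 = 27 mm
δ = F/k = 1970/56.42 = 34.917 mm
δ ≥ δ_solid → spring goes solid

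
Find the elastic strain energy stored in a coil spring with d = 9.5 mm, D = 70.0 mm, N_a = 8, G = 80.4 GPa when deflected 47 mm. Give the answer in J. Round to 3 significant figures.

k = Gd⁴/(8D³N_a) = (80.4×10³)(9.5⁴)/(8·70.0³·8) = 29.832 N/mm
U = ½kδ² = 0.5 × 29.832 × 47² = 32949 N·mm = 32.949 J

32.9 J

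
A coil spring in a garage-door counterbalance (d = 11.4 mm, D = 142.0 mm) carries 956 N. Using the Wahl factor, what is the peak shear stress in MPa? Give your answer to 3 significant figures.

260 MPa

Spring index C = D/d = 142.0/11.4 = 12.4561
K_W = (4C−1)/(4C−4) + 0.615/C = 48.825/45.825 + 0.0494 = 1.1148
τ₀ = 8FD/(πd³) = 8·956·142.0/(π·11.4³) = 1.08602e+06/4654.4 = 233.33 MPa
τ_max = K·τ₀ = 1.1148 × 233.33 = 260.13 MPa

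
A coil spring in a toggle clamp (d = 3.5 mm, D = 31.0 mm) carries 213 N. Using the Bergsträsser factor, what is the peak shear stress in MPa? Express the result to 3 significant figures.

Spring index C = D/d = 31.0/3.5 = 8.8571
K_B = (4C+2)/(4C−3) = 37.429/32.429 = 1.1542
τ₀ = 8FD/(πd³) = 8·213·31.0/(π·3.5³) = 52824/134.7 = 392.17 MPa
τ_max = K·τ₀ = 1.1542 × 392.17 = 452.64 MPa

453 MPa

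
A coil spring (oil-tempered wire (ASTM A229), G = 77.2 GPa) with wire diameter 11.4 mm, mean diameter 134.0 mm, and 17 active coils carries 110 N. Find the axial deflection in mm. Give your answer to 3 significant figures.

27.6 mm

k = Gd⁴/(8D³N_a) = (77.2×10³)(11.4⁴)/(8·134.0³·17) = 3.9846 N/mm
δ = F/k = 110 / 3.9846 = 27.606 mm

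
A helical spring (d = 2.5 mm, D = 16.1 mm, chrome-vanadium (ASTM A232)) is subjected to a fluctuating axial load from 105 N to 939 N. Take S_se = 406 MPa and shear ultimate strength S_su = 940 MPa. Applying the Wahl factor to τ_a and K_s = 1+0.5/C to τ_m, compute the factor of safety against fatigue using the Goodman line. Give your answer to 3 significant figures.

C = D/d = 16.1/2.5 = 6.4400; K_W = (4C−1)/(4C−4)+0.615/C = 1.2334; K_s = 1+0.5/C = 1.0776
F_a = (F_max−F_min)/2 = 417 N; F_m = (F_max+F_min)/2 = 522 N
τ_a = K_W·8F_aD/(πd³) = 1.2334 × 1094.2 = 1349.5 MPa
τ_m = K_s·8F_mD/(πd³) = 1.0776 × 1369.7 = 1476 MPa
Goodman: 1/n_f = τ_a/S_se + τ_m/S_su = 1349.5/406 + 1476/940 = 3.32390 + 1.57023 = 4.8941
n_f = 1/4.8941 = 0.2043

0.204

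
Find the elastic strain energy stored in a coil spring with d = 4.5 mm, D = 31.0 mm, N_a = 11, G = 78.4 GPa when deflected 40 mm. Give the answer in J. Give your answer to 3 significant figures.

9.81 J

k = Gd⁴/(8D³N_a) = (78.4×10³)(4.5⁴)/(8·31.0³·11) = 12.263 N/mm
U = ½kδ² = 0.5 × 12.263 × 40² = 9810.4 N·mm = 9.8104 J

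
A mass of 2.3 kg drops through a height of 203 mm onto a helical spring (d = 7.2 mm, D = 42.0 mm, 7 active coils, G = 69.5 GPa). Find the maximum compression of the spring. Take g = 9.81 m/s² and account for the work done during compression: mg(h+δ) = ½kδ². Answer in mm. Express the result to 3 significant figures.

14.8 mm

k = Gd⁴/(8D³N_a) = (69.5×10³)(7.2⁴)/(8·42.0³·7) = 45.017 N/mm
W = mg = 2.3 × 9.81 = 22.563 N
½kδ² − Wδ − Wh = 0 → δ = (W + √(W² + 2kWh))/k
δ = (22.563 + √(509.09 + 412384))/45.017 = (22.563 + 642.57)/45.017 = 14.775 mm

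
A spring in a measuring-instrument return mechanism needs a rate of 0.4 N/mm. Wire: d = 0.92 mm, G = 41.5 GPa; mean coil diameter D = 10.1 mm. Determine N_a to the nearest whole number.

9

N_a = Gd⁴/(8D³k) = (41.5×10³ × 0.92⁴)/(8 × 10.1³ × 0.4)
    = 29730.3 / 3296.96 = 9.017 → 9 coils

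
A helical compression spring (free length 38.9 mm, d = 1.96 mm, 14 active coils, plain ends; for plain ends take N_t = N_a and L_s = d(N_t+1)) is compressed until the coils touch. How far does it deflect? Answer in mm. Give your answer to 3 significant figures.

9.50 mm

N_t = 14; L_s = 1.96·15 = 29.4 mm
δ_solid = L₀ − L_s = 38.9 − 29.4 = 9.5 mm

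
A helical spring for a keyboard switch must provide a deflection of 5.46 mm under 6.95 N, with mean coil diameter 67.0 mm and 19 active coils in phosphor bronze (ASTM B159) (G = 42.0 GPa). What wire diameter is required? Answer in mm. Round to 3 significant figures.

Required rate k = F/δ = 6.95/5.46 = 1.2729 N/mm
d = (8D³N_a·k / G)^(1/4) = (8·67.0³·19·1.2729 / (42.0×10³))^0.25
  = (1385.5)^0.25 = 6.1010 mm

6.10 mm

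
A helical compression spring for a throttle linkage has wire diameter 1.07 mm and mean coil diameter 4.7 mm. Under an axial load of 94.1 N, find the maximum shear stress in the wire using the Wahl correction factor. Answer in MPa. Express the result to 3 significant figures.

Spring index C = D/d = 4.7/1.07 = 4.3925
K_W = (4C−1)/(4C−4) + 0.615/C = 16.570/13.570 + 0.1400 = 1.3611
τ₀ = 8FD/(πd³) = 8·94.1·4.7/(π·1.07³) = 3538.16/3.8486 = 919.34 MPa
τ_max = K·τ₀ = 1.3611 × 919.34 = 1251.3 MPa

1250 MPa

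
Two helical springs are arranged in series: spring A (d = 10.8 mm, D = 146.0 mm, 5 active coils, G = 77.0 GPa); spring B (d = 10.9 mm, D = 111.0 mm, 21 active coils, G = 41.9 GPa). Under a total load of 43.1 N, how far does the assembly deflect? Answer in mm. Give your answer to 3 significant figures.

21.9 mm

k_A = Gd⁴/(8D³N_a) = (77.0×10³)(10.8⁴)/(8·146.0³·5) = 8.4153 N/mm
k_B = Gd⁴/(8D³N_a) = (41.9×10³)(10.9⁴)/(8·111.0³·21) = 2.5742 N/mm
Series: 1/k_eq = 1/8.4153 + 1/2.5742 = 0.5073; k_eq = 1.9712 N/mm
δ = F/k_eq = 43.1/1.9712 = 21.865 mm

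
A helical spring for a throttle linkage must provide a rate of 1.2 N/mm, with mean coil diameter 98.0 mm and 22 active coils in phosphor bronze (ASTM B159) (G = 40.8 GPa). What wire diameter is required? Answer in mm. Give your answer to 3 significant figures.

8.35 mm

d = (8D³N_a·k / G)^(1/4) = (8·98.0³·22·1.2 / (40.8×10³))^0.25
  = (4872.1)^0.25 = 8.3546 mm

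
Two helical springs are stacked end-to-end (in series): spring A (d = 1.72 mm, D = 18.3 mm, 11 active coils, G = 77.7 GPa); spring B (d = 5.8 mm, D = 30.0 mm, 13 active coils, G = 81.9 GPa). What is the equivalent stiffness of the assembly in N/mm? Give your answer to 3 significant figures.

k_A = Gd⁴/(8D³N_a) = (77.7×10³)(1.72⁴)/(8·18.3³·11) = 1.261 N/mm
k_B = Gd⁴/(8D³N_a) = (81.9×10³)(5.8⁴)/(8·30.0³·13) = 33.006 N/mm
Series: 1/k_eq = 1/1.261 + 1/33.006 = 0.82335; k_eq = 1.2146 N/mm

1.21 N/mm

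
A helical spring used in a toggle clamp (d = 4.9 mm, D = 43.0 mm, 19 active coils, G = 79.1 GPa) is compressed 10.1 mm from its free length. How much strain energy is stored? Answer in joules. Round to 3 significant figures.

0.192 J

k = Gd⁴/(8D³N_a) = (79.1×10³)(4.9⁴)/(8·43.0³·19) = 3.7732 N/mm
U = ½kδ² = 0.5 × 3.7732 × 10.1² = 192.45 N·mm = 0.19245 J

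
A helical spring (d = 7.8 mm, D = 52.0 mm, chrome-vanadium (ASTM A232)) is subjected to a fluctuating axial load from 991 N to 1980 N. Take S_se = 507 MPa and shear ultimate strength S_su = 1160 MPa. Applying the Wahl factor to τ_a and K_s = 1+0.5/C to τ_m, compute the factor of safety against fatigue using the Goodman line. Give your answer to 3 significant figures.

C = D/d = 52.0/7.8 = 6.6667; K_W = (4C−1)/(4C−4)+0.615/C = 1.2246; K_s = 1+0.5/C = 1.0750
F_a = (F_max−F_min)/2 = 494.5 N; F_m = (F_max+F_min)/2 = 1485.5 N
τ_a = K_W·8F_aD/(πd³) = 1.2246 × 137.98 = 168.97 MPa
τ_m = K_s·8F_mD/(πd³) = 1.0750 × 414.51 = 445.6 MPa
Goodman: 1/n_f = τ_a/S_se + τ_m/S_su = 168.97/507 + 445.6/1160 = 0.33328 + 0.38413 = 0.71742
n_f = 1/0.71742 = 1.394

1.39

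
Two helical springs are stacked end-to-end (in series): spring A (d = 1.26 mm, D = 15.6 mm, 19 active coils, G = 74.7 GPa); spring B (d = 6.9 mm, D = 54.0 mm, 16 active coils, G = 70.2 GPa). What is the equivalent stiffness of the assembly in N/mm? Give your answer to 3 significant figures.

k_A = Gd⁴/(8D³N_a) = (74.7×10³)(1.26⁴)/(8·15.6³·19) = 0.32628 N/mm
k_B = Gd⁴/(8D³N_a) = (70.2×10³)(6.9⁴)/(8·54.0³·16) = 7.8948 N/mm
Series: 1/k_eq = 1/0.32628 + 1/7.8948 = 3.1916; k_eq = 0.31333 N/mm

0.313 N/mm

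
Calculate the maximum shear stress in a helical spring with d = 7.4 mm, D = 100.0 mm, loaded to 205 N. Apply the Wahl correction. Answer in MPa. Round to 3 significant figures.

142 MPa

Spring index C = D/d = 100.0/7.4 = 13.5135
K_W = (4C−1)/(4C−4) + 0.615/C = 53.054/50.054 + 0.0455 = 1.1054
τ₀ = 8FD/(πd³) = 8·205·100.0/(π·7.4³) = 164000/1273 = 128.82 MPa
τ_max = K·τ₀ = 1.1054 × 128.82 = 142.41 MPa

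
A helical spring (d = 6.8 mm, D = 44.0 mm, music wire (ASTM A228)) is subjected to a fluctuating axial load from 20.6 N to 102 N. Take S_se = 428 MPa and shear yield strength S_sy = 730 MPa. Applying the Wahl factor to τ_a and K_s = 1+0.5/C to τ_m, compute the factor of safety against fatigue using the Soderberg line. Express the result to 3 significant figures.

C = D/d = 44.0/6.8 = 6.4706; K_W = (4C−1)/(4C−4)+0.615/C = 1.2321; K_s = 1+0.5/C = 1.0773
F_a = (F_max−F_min)/2 = 40.7 N; F_m = (F_max+F_min)/2 = 61.3 N
τ_a = K_W·8F_aD/(πd³) = 1.2321 × 14.503 = 17.87 MPa
τ_m = K_s·8F_mD/(πd³) = 1.0773 × 21.844 = 23.532 MPa
Soderberg: 1/n_f = τ_a/S_se + τ_m/S_sy = 17.87/428 + 23.532/730 = 0.04175 + 0.03224 = 0.073987
n_f = 1/0.073987 = 13.52

13.5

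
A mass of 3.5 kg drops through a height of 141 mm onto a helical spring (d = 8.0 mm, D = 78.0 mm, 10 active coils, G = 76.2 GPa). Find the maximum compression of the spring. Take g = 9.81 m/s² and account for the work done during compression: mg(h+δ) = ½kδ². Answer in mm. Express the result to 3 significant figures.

38.7 mm

k = Gd⁴/(8D³N_a) = (76.2×10³)(8.0⁴)/(8·78.0³·10) = 8.2213 N/mm
W = mg = 3.5 × 9.81 = 34.335 N
½kδ² − Wδ − Wh = 0 → δ = (W + √(W² + 2kWh))/k
δ = (34.335 + √(1178.9 + 79602.6))/8.2213 = (34.335 + 284.22)/8.2213 = 38.748 mm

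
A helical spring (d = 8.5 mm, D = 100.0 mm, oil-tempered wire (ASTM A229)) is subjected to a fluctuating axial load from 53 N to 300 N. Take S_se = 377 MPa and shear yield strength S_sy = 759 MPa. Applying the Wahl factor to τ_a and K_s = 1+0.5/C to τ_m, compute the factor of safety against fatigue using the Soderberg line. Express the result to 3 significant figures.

C = D/d = 100.0/8.5 = 11.7647; K_W = (4C−1)/(4C−4)+0.615/C = 1.1219; K_s = 1+0.5/C = 1.0425
F_a = (F_max−F_min)/2 = 123.5 N; F_m = (F_max+F_min)/2 = 176.5 N
τ_a = K_W·8F_aD/(πd³) = 1.1219 × 51.209 = 57.454 MPa
τ_m = K_s·8F_mD/(πd³) = 1.0425 × 73.186 = 76.296 MPa
Soderberg: 1/n_f = τ_a/S_se + τ_m/S_sy = 57.454/377 + 76.296/759 = 0.15240 + 0.10052 = 0.25292
n_f = 1/0.25292 = 3.954

3.95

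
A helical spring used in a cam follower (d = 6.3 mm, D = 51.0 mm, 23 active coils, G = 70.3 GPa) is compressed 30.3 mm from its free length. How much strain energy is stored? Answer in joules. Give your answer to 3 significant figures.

2.08 J

k = Gd⁴/(8D³N_a) = (70.3×10³)(6.3⁴)/(8·51.0³·23) = 4.5372 N/mm
U = ½kδ² = 0.5 × 4.5372 × 30.3² = 2082.8 N·mm = 2.0828 J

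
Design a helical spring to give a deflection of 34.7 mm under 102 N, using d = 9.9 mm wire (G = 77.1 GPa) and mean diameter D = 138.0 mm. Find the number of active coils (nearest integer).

Required rate k = F/δ = 102/34.7 = 2.9395 N/mm
N_a = Gd⁴/(8D³k) = (77.1×10³ × 9.9⁴)/(8 × 138.0³ × 2.9395)
    = 7.4062e+08 / 6.18013e+07 = 11.98 → 12 coils

12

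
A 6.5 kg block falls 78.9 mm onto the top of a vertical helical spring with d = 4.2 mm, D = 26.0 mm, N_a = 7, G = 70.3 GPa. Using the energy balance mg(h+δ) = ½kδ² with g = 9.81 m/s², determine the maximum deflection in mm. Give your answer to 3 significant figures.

24.3 mm

k = Gd⁴/(8D³N_a) = (70.3×10³)(4.2⁴)/(8·26.0³·7) = 22.225 N/mm
W = mg = 6.5 × 9.81 = 63.765 N
½kδ² − Wδ − Wh = 0 → δ = (W + √(W² + 2kWh))/k
δ = (63.765 + √(4066 + 223632))/22.225 = (63.765 + 477.18)/22.225 = 24.339 mm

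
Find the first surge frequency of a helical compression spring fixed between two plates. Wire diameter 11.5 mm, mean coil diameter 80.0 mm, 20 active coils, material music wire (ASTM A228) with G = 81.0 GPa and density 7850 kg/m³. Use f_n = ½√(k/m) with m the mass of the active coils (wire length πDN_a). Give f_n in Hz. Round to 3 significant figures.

k = Gd⁴/(8D³N_a) = (81.0×10³)(11.5⁴)/(8·80.0³·20) = 17.294 N/mm = 17294 N/m
Wire length L = πDN_a = π·80.0·20 = 5026.5 mm
m = ρ·(πd²/4)·L = 7850 × 103.87×10⁻⁶ m² × 5.0265 m = 4.0985 kg
f_n = ½√(k/m) = 0.5·√(17294/4.0985) = 0.5·√(4219.5) = 32.479 Hz

32.5 Hz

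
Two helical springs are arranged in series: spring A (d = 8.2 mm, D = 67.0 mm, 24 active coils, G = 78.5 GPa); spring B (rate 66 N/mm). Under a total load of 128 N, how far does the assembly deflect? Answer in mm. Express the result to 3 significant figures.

k_A = Gd⁴/(8D³N_a) = (78.5×10³)(8.2⁴)/(8·67.0³·24) = 6.1461 N/mm
Series: 1/k_eq = 1/6.1461 + 1/66 = 0.17786; k_eq = 5.6225 N/mm
δ = F/k_eq = 128/5.6225 = 22.766 mm

22.8 mm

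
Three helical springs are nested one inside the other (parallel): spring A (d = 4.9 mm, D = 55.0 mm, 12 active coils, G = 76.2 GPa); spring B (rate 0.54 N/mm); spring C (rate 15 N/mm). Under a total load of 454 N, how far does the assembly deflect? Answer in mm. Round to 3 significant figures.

k_A = Gd⁴/(8D³N_a) = (76.2×10³)(4.9⁴)/(8·55.0³·12) = 2.7503 N/mm
Parallel: k_eq = 2.7503 + 0.54 + 15 = 18.29 N/mm
δ = F/k_eq = 454/18.29 = 24.822 mm

24.8 mm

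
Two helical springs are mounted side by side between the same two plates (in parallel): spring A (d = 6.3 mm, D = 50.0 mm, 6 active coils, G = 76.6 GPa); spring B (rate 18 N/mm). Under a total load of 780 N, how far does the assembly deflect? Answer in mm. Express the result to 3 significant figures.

k_A = Gd⁴/(8D³N_a) = (76.6×10³)(6.3⁴)/(8·50.0³·6) = 20.111 N/mm
Parallel: k_eq = 20.111 + 18 = 38.111 N/mm
δ = F/k_eq = 780/38.111 = 20.466 mm

20.5 mm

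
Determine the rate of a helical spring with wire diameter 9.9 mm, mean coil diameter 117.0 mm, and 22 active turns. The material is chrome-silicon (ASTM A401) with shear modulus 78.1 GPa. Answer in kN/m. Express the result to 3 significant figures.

2.66 kN/m

k = Gd⁴/(8D³N_a) = (78.1×10³ × 9.9⁴) / (8 × 117.0³ × 22)
  = 7.50225e+08 / 2.81884e+08 = 2.6615 N/mm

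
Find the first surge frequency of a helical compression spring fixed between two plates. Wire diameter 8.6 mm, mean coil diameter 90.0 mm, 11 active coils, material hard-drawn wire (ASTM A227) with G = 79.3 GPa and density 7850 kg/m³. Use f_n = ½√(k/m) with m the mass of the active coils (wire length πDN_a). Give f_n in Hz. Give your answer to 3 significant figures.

34.5 Hz

k = Gd⁴/(8D³N_a) = (79.3×10³)(8.6⁴)/(8·90.0³·11) = 6.7617 N/mm = 6761.7 N/m
Wire length L = πDN_a = π·90.0·11 = 3110.2 mm
m = ρ·(πd²/4)·L = 7850 × 58.088×10⁻⁶ m² × 3.1102 m = 1.4182 kg
f_n = ½√(k/m) = 0.5·√(6761.7/1.4182) = 0.5·√(4767.8) = 34.525 Hz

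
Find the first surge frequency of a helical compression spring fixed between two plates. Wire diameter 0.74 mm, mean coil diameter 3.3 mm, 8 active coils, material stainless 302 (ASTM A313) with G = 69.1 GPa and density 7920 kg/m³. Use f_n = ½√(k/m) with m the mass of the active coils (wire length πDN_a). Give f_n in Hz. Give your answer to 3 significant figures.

k = Gd⁴/(8D³N_a) = (69.1×10³)(0.74⁴)/(8·3.3³·8) = 9.0091 N/mm = 9009.1 N/m
Wire length L = πDN_a = π·3.3·8 = 82.938 mm
m = ρ·(πd²/4)·L = 7920 × 0.43008×10⁻⁶ m² × 0.082938 m = 0.00028251 kg
f_n = ½√(k/m) = 0.5·√(9009.1/0.00028251) = 0.5·√(3.189e+07) = 2823.5 Hz

2820 Hz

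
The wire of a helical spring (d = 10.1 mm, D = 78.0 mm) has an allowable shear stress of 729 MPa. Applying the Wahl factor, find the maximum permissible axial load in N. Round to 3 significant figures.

C = D/d = 78.0/10.1 = 7.7228
K_W = (4C−1)/(4C−4) + 0.615/C = 29.891/26.891 + 0.0796 = 1.1912
τ_max = K·8FD/(πd³) → F_max = τ_allow·πd³/(8DK)
F_max = 729·π·10.1³/(8·78.0·1.1912) = 2.3596e+06/743.31 = 3174.5 N

3170 N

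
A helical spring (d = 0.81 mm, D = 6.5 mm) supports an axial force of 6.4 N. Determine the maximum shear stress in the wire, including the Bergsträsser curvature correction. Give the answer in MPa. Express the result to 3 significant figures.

Spring index C = D/d = 6.5/0.81 = 8.0247
K_B = (4C+2)/(4C−3) = 34.099/29.099 = 1.1718
τ₀ = 8FD/(πd³) = 8·6.4·6.5/(π·0.81³) = 332.8/1.6696 = 199.33 MPa
τ_max = K·τ₀ = 1.1718 × 199.33 = 233.58 MPa

234 MPa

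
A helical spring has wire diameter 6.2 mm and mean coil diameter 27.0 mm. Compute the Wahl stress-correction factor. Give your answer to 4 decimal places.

C = D/d = 27.0/6.2 = 4.3548
K_W = (4C−1)/(4C−4) + 0.615/C = 16.419/13.419 + 0.1412 = 1.3648

1.3648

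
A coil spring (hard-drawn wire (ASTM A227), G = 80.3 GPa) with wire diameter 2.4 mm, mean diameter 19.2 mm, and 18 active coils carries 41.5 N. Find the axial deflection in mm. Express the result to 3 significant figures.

15.9 mm

k = Gd⁴/(8D³N_a) = (80.3×10³)(2.4⁴)/(8·19.2³·18) = 2.6139 N/mm
δ = F/k = 41.5 / 2.6139 = 15.876 mm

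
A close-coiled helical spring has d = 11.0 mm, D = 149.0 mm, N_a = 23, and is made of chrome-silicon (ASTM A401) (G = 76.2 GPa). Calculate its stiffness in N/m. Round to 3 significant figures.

k = Gd⁴/(8D³N_a) = (76.2×10³ × 11.0⁴) / (8 × 149.0³ × 23)
  = 1.11564e+09 / 6.08663e+08 = 1.8329 N/mm = 1832.9 N/m

1830 N/m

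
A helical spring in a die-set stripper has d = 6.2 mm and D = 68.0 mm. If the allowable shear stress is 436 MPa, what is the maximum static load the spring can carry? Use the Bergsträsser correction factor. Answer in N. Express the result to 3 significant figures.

C = D/d = 68.0/6.2 = 10.9677
K_B = (4C+2)/(4C−3) = 45.871/40.871 = 1.1223
τ_max = K·8FD/(πd³) → F_max = τ_allow·πd³/(8DK)
F_max = 436·π·6.2³/(8·68.0·1.1223) = 3.2645e+05/610.55 = 534.67 N

535 N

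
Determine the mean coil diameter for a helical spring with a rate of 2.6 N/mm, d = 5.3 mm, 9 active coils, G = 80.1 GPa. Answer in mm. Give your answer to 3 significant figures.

D = (Gd⁴/(8N_a·k))^(1/3) = (80.1×10³·5.3⁴/(8·9·2.6))^(1/3)
  = (337622)^(1/3) = 69.6322 mm

69.6 mm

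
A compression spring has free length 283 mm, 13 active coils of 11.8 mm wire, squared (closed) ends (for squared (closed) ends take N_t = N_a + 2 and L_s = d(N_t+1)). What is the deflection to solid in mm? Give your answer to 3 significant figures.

N_t = 15; L_s = 11.8·16 = 188.8 mm
δ_solid = L₀ − L_s = 283 − 188.8 = 94.2 mm

94.2 mm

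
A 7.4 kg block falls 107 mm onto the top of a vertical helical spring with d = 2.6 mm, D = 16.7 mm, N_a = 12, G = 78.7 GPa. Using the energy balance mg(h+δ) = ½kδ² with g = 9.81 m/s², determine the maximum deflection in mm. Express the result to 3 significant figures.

k = Gd⁴/(8D³N_a) = (78.7×10³)(2.6⁴)/(8·16.7³·12) = 8.0435 N/mm
W = mg = 7.4 × 9.81 = 72.594 N
½kδ² − Wδ − Wh = 0 → δ = (W + √(W² + 2kWh))/k
δ = (72.594 + √(5269.9 + 124957))/8.0435 = (72.594 + 360.87)/8.0435 = 53.89 mm

53.9 mm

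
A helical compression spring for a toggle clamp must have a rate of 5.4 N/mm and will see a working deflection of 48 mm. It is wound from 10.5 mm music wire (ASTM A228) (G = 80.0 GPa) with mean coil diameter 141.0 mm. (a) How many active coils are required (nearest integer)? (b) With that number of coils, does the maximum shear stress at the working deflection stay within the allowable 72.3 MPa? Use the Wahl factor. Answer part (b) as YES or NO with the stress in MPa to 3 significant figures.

N_a = Gd⁴/(8D³k) = (80.0×10³)(10.5⁴)/(8·141.0³·5.4) = 8.03 → N_a = 8
Actual rate k = Gd⁴/(8D³·8) = 5.4201 N/mm
Working load F = kδ = 5.4201·48 = 260.17 N
C = 141.0/10.5 = 13.4286; K_W = (4C−1)/(4C−4)+0.615/C = 1.1061
τ_max = K_W·8FD/(πd³) = 1.1061·80.694 = 89.259 MPa
τ_max > 72.3 MPa → exceeds allowable

(a) 8 coils; (b) NO, τ_max = 89.3 MPa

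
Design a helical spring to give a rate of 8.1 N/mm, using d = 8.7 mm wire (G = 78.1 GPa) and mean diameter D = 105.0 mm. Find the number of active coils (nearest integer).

6

N_a = Gd⁴/(8D³k) = (78.1×10³ × 8.7⁴)/(8 × 105.0³ × 8.1)
    = 4.47433e+08 / 7.50141e+07 = 5.965 → 6 coils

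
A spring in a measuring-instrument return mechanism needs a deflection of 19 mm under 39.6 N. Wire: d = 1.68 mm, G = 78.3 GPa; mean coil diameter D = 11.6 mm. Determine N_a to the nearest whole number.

Required rate k = F/δ = 39.6/19 = 2.0842 N/mm
N_a = Gd⁴/(8D³k) = (78.3×10³ × 1.68⁴)/(8 × 11.6³ × 2.0842)
    = 623733 / 26025.9 = 23.97 → 24 coils

24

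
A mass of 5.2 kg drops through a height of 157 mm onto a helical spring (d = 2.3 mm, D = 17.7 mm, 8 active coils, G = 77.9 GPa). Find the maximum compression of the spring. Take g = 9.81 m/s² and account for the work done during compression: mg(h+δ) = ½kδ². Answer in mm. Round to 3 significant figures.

k = Gd⁴/(8D³N_a) = (77.9×10³)(2.3⁴)/(8·17.7³·8) = 6.1426 N/mm
W = mg = 5.2 × 9.81 = 51.012 N
½kδ² − Wδ − Wh = 0 → δ = (W + √(W² + 2kWh))/k
δ = (51.012 + √(2602.2 + 98390))/6.1426 = (51.012 + 317.79)/6.1426 = 60.041 mm

60.0 mm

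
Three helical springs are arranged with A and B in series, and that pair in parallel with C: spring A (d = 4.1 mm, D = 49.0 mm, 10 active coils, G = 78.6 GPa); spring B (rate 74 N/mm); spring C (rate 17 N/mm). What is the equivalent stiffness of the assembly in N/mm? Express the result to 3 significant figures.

19.3 N/mm

k_A = Gd⁴/(8D³N_a) = (78.6×10³)(4.1⁴)/(8·49.0³·10) = 2.3598 N/mm
Springs A,B series: k_AB = 1/(1/2.3598+1/74) = 2.2869 N/mm; parallel with C: k_eq = 2.2869+17 = 19.287 N/mm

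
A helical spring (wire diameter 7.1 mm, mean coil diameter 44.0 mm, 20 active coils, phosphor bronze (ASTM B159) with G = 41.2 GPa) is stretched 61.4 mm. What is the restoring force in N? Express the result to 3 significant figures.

472 N

k = Gd⁴/(8D³N_a) = (41.2×10³)(7.1⁴)/(8·44.0³·20) = 7.6816 N/mm
F = k·δ = 7.6816 × 61.4 = 471.65 N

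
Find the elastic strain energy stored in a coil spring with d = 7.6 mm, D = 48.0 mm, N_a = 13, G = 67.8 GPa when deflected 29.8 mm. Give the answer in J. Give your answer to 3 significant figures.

8.73 J

k = Gd⁴/(8D³N_a) = (67.8×10³)(7.6⁴)/(8·48.0³·13) = 19.666 N/mm
U = ½kδ² = 0.5 × 19.666 × 29.8² = 8732.3 N·mm = 8.7323 J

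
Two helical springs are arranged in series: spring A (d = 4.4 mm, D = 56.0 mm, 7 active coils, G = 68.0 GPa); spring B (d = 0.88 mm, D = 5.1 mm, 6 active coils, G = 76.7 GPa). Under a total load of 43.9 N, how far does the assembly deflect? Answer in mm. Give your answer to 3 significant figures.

23.0 mm

k_A = Gd⁴/(8D³N_a) = (68.0×10³)(4.4⁴)/(8·56.0³·7) = 2.5916 N/mm
k_B = Gd⁴/(8D³N_a) = (76.7×10³)(0.88⁴)/(8·5.1³·6) = 7.2239 N/mm
Series: 1/k_eq = 1/2.5916 + 1/7.2239 = 0.52429; k_eq = 1.9073 N/mm
δ = F/k_eq = 43.9/1.9073 = 23.016 mm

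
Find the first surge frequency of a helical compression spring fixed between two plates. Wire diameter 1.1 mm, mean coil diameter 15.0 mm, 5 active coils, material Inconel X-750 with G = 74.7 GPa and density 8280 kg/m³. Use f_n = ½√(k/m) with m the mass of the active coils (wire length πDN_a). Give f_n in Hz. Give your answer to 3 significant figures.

331 Hz

k = Gd⁴/(8D³N_a) = (74.7×10³)(1.1⁴)/(8·15.0³·5) = 0.81014 N/mm = 810.14 N/m
Wire length L = πDN_a = π·15.0·5 = 235.62 mm
m = ρ·(πd²/4)·L = 8280 × 0.95033×10⁻⁶ m² × 0.23562 m = 0.001854 kg
f_n = ½√(k/m) = 0.5·√(810.14/0.001854) = 0.5·√(4.3696e+05) = 330.51 Hz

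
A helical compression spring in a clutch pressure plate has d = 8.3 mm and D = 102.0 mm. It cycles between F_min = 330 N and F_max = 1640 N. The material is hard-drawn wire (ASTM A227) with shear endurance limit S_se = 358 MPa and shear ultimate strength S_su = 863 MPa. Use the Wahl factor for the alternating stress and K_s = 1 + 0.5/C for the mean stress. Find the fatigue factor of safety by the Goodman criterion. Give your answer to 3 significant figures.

0.681

C = D/d = 102.0/8.3 = 12.2892; K_W = (4C−1)/(4C−4)+0.615/C = 1.1165; K_s = 1+0.5/C = 1.0407
F_a = (F_max−F_min)/2 = 655 N; F_m = (F_max+F_min)/2 = 985 N
τ_a = K_W·8F_aD/(πd³) = 1.1165 × 297.54 = 332.2 MPa
τ_m = K_s·8F_mD/(πd³) = 1.0407 × 447.45 = 465.65 MPa
Goodman: 1/n_f = τ_a/S_se + τ_m/S_su = 332.2/358 + 465.65/863 = 0.92793 + 0.53957 = 1.4675
n_f = 1/1.4675 = 0.6814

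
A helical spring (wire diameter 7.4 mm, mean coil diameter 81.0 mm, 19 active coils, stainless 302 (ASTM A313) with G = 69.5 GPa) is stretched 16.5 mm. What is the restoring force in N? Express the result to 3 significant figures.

42.6 N

k = Gd⁴/(8D³N_a) = (69.5×10³)(7.4⁴)/(8·81.0³·19) = 2.58 N/mm
F = k·δ = 2.58 × 16.5 = 42.569 N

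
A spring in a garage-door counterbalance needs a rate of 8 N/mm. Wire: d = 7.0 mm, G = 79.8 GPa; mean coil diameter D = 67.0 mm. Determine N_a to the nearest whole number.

10

N_a = Gd⁴/(8D³k) = (79.8×10³ × 7.0⁴)/(8 × 67.0³ × 8)
    = 1.916e+08 / 1.92488e+07 = 9.954 → 10 coils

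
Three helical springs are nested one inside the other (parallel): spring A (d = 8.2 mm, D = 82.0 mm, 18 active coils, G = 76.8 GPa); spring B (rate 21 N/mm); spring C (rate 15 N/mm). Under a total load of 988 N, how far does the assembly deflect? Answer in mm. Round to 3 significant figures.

k_A = Gd⁴/(8D³N_a) = (76.8×10³)(8.2⁴)/(8·82.0³·18) = 4.3733 N/mm
Parallel: k_eq = 4.3733 + 21 + 15 = 40.373 N/mm
δ = F/k_eq = 988/40.373 = 24.472 mm

24.5 mm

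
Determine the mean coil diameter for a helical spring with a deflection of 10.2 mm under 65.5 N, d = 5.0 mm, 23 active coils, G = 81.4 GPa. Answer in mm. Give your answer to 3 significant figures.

Required rate k = F/δ = 65.5/10.2 = 6.4216 N/mm
D = (Gd⁴/(8N_a·k))^(1/3) = (81.4×10³·5.0⁴/(8·23·6.4216))^(1/3)
  = (43057.2)^(1/3) = 35.0495 mm

35.0 mm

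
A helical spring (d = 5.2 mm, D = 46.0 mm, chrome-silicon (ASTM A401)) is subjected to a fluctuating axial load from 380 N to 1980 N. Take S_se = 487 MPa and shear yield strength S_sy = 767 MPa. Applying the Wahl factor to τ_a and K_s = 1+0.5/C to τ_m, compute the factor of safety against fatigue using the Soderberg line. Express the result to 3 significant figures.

0.339

C = D/d = 46.0/5.2 = 8.8462; K_W = (4C−1)/(4C−4)+0.615/C = 1.1651; K_s = 1+0.5/C = 1.0565
F_a = (F_max−F_min)/2 = 800 N; F_m = (F_max+F_min)/2 = 1180 N
τ_a = K_W·8F_aD/(πd³) = 1.1651 × 666.47 = 776.51 MPa
τ_m = K_s·8F_mD/(πd³) = 1.0565 × 983.04 = 1038.6 MPa
Soderberg: 1/n_f = τ_a/S_se + τ_m/S_sy = 776.51/487 + 1038.6/767 = 1.59447 + 1.35411 = 2.9486
n_f = 1/2.9486 = 0.3391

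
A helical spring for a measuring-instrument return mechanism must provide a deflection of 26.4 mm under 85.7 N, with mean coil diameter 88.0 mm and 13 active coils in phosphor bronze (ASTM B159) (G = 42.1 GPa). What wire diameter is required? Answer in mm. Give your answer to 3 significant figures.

Required rate k = F/δ = 85.7/26.4 = 3.2462 N/mm
d = (8D³N_a·k / G)^(1/4) = (8·88.0³·13·3.2462 / (42.1×10³))^0.25
  = (5464.8)^0.25 = 8.5979 mm

8.60 mm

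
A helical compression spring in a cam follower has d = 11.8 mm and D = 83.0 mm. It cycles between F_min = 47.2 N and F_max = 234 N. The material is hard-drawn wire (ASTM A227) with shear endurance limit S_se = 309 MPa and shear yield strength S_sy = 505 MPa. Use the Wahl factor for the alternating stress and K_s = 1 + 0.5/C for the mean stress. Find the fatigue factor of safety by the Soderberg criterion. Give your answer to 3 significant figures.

11.7

C = D/d = 83.0/11.8 = 7.0339; K_W = (4C−1)/(4C−4)+0.615/C = 1.2117; K_s = 1+0.5/C = 1.0711
F_a = (F_max−F_min)/2 = 93.4 N; F_m = (F_max+F_min)/2 = 140.6 N
τ_a = K_W·8F_aD/(πd³) = 1.2117 × 12.015 = 14.559 MPa
τ_m = K_s·8F_mD/(πd³) = 1.0711 × 18.087 = 19.372 MPa
Soderberg: 1/n_f = τ_a/S_se + τ_m/S_sy = 14.559/309 + 19.372/505 = 0.04712 + 0.03836 = 0.085477
n_f = 1/0.085477 = 11.7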